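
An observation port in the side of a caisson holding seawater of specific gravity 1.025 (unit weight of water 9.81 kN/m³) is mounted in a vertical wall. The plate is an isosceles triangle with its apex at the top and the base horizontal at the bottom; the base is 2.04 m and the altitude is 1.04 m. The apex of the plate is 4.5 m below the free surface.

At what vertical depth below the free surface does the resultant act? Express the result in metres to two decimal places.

γ = 1.025 × 9.81 = 10.05525 kN/m³.
With the apex up, the centroid sits 2h/3 = 2 × 1.04/3 = 0.693333 m below the apex, so the centroid depth is h_c = 4.5 + 0.693333 = 5.19333 m.
A = ½ × 2.04 × 1.04 = 1.0608 m².
Resultant F = γ·h_c·A = 10.05525 × 5.19333 × 1.0608 = 55.3952 kN.
I_c = b·h³/36 = 2.04 × 1.04³/36 = 0.0637423 m⁴.
Centre of pressure: y_p = y_c + I_c/(y_c·A) = 5.19333 + 0.0637423/(5.19333 × 1.0608) = 5.19333 + 0.0115704 = 5.2049 m along the plane.

h_p = 5.20 m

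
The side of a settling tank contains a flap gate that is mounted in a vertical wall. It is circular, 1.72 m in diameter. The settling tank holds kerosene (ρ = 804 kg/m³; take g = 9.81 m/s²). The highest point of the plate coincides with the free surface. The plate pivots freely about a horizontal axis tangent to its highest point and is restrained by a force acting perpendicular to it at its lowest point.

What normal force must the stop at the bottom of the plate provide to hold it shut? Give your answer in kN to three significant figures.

P ≈ 9.85 kN

γ = ρg = 804 × 9.81 / 1000 = 7.88724 kN/m³.
The centroid is at the centre, 0.86 m below the top of the plate, so the centroid depth is h_c = 0.86 m.
A = π(0.86)² = 2.32352 m².
Resultant F = γ·h_c·A = 7.88724 × 0.86 × 2.32352 = 15.7605 kN.
I_c = πr⁴/4 = π × 0.86⁴/4 = 0.429619 m⁴.
Centre of pressure: y_p = y_c + I_c/(y_c·A) = 0.86 + 0.429619/(0.86 × 2.32352) = 0.86 + 0.215 = 1.075 m along the plane.
The resultant acts 0.86 + 0.215 = 1.075 m (along the plate) below the hinge at the top edge, so the moment about the hinge is M = F × 1.075 = 15.7605 × 1.075 = 16.9425 kN·m.
A normal force at the bottom, 1.72 m from the hinge, must supply this moment: P = 16.9425/1.72 = 9.85029 kN.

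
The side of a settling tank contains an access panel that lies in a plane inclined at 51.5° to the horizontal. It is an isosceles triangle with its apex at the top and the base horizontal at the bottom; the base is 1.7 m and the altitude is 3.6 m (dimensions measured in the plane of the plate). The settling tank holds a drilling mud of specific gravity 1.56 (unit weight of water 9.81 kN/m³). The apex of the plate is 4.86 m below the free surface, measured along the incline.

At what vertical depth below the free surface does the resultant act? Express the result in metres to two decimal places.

h_p = 5.76 m

γ = 1.56 × 9.81 = 15.3036 kN/m³.
Let θ = 51.5° be the plate's angle to the horizontal; measure y along the incline from where the plane meets the free surface. Vertical depth h = y·sinθ with sinθ = 0.782608.
With the apex up, the centroid sits 2h/3 = 2 × 3.6/3 = 2.4 m below the apex, so y_c = 4.86 + 2.4 = 7.26 m and h_c = 7.26 × 0.782608 = 5.68173 m.
A = ½ × 1.7 × 3.6 = 3.06 m².
Resultant F = γ·h_c·A = 15.3036 × 5.68173 × 3.06 = 266.07 kN.
I_c = b·h³/36 = 1.7 × 3.6³/36 = 2.2032 m⁴.
Centre of pressure: y_p = y_c + I_c/(y_c·A) = 7.26 + 2.2032/(7.26 × 3.06) = 7.26 + 0.0991736 = 7.35917 m along the plane.
Vertically, h_p = y_p·sinθ = 7.35917 × 0.782608 = 5.75935 m.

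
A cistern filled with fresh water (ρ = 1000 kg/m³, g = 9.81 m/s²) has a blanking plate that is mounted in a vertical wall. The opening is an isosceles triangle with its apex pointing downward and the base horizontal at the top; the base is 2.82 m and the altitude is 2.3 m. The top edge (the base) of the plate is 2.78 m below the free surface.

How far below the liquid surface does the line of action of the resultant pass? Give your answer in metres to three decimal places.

h_p = 3.630 m

γ = ρg = 1000 × 9.81 = 9810 N/m³ = 9.81 kN/m³.
With the apex down, the centroid sits h/3 = 2.3/3 = 0.766667 m below the base (the top edge), so the centroid depth is h_c = 2.78 + 0.766667 = 3.54667 m.
A = ½ × 2.82 × 2.3 = 3.243 m².
Resultant F = γ·h_c·A = 9.81 × 3.54667 × 3.243 = 112.833 kN.
I_c = b·h³/36 = 2.82 × 2.3³/36 = 0.953082 m⁴.
Centre of pressure: y_p = y_c + I_c/(y_c·A) = 3.54667 + 0.953082/(3.54667 × 3.243) = 3.54667 + 0.0828634 = 3.62953 m along the plane.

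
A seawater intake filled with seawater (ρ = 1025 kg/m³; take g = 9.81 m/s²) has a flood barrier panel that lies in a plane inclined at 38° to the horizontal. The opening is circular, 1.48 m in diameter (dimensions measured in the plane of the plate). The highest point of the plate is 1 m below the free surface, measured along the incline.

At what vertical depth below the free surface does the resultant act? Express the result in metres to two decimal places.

γ = ρg = 1025 × 9.81 / 1000 = 10.05525 kN/m³.
Let θ = 38° be the plate's angle to the horizontal; measure y along the incline from where the plane meets the free surface. Vertical depth h = y·sinθ with sinθ = 0.615661.
The centroid is at the centre, 0.74 m below the top of the plate, so y_c = 1 + 0.74 = 1.74 m and h_c = 1.74 × 0.615661 = 1.07125 m.
A = π(0.74)² = 1.72034 m².
Resultant F = γ·h_c·A = 10.05525 × 1.07125 × 1.72034 = 18.531 kN.
I_c = πr⁴/4 = π × 0.74⁴/4 = 0.235514 m⁴.
Centre of pressure: y_p = y_c + I_c/(y_c·A) = 1.74 + 0.235514/(1.74 × 1.72034) = 1.74 + 0.078678 = 1.81868 m along the plane.
Vertically, h_p = y_p·sinθ = 1.81868 × 0.615661 = 1.11969 m.

h_p = 1.12 m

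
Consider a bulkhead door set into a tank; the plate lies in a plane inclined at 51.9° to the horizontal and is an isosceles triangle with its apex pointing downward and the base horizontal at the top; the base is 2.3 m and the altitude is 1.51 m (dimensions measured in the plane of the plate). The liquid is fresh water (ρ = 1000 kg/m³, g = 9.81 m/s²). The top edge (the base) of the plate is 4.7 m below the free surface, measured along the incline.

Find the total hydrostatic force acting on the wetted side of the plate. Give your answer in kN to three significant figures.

F ≈ 69.8 kN

γ = ρg = 1000 × 9.81 = 9810 N/m³ = 9.81 kN/m³.
Let θ = 51.9° be the plate's angle to the horizontal; measure y along the incline from where the plane meets the free surface. Vertical depth h = y·sinθ with sinθ = 0.786935.
With the apex down, the centroid sits h/3 = 1.51/3 = 0.503333 m below the base (the top edge), so y_c = 4.7 + 0.503333 = 5.20333 m and h_c = 5.20333 × 0.786935 = 4.09468 m.
A = ½ × 2.3 × 1.51 = 1.7365 m².
Resultant F = γ·h_c·A = 9.81 × 4.09468 × 1.7365 = 69.7531 kN.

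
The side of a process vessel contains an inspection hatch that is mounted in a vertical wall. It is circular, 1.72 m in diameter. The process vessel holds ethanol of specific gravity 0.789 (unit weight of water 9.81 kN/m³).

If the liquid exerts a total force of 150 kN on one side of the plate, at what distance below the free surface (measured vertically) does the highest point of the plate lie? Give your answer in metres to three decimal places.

d_top ≈ 7.481 m

γ = 0.789 × 9.81 = 7.74009 kN/m³.
A = π(0.86)² = 2.32352 m².
From F = γ·h_c·A, the centroid depth is h_c = 150/(7.74009 × 2.32352) = 8.34063 m.
The centroid is at the centre, 0.86 m below the top of the plate, so the highest point sits at h_top = 8.34063 − 0.86 = 7.48063 m below the surface.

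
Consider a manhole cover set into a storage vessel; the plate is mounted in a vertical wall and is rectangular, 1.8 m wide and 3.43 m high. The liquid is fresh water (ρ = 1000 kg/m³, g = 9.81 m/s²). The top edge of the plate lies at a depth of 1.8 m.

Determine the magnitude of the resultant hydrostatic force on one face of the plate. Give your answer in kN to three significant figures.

F ≈ 213 kN

γ = ρg = 1000 × 9.81 = 9810 N/m³ = 9.81 kN/m³.
The centroid lies 3.43/2 = 1.715 m below the top edge, so the centroid depth is h_c = 1.8 + 1.715 = 3.515 m.
A = 1.8 × 3.43 = 6.174 m².
Resultant F = γ·h_c·A = 9.81 × 3.515 × 6.174 = 212.893 kN.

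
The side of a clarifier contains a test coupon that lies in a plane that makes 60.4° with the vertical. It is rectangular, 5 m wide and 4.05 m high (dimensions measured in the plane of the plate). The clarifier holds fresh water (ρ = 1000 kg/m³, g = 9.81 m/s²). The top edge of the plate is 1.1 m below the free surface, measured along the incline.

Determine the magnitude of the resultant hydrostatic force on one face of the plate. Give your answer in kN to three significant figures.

F ≈ 307 kN

γ = ρg = 1000 × 9.81 = 9810 N/m³ = 9.81 kN/m³.
The plate makes 60.4° with the vertical, i.e. θ = 90° − 60.4° = 29.6° to the horizontal. Measuring y along the incline from the free-surface line, vertical depth h = y·sinθ with sinθ = 0.493942.
The centroid lies 4.05/2 = 2.025 m below the top edge, so y_c = 1.1 + 2.025 = 3.125 m and h_c = 3.125 × 0.493942 = 1.54357 m.
A = 5 × 4.05 = 20.25 m².
Resultant F = γ·h_c·A = 9.81 × 1.54357 × 20.25 = 306.634 kN.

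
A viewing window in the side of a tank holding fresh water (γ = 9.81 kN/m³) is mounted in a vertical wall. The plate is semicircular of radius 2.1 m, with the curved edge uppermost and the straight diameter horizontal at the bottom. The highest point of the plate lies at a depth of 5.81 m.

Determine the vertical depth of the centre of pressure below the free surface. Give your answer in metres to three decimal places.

h_p = 7.063 m

γ = 9.81 kN/m³.
The centroid lies 4r/(3π) = 0.891268 m above the diameter, so r − 4r/(3π) = 2.1 − 0.891268 = 1.20873 m below the topmost point, so the centroid depth is h_c = 5.81 + 1.20873 = 7.01873 m.
A = πr²/2 = π × 2.1²/2 = 6.92721 m².
Resultant F = γ·h_c·A = 9.81 × 7.01873 × 6.92721 = 476.964 kN.
I_c = (π/8 − 8/(9π))·r⁴ = 0.109757 × 2.1⁴ = 2.13457 m⁴.
Centre of pressure: y_p = y_c + I_c/(y_c·A) = 7.01873 + 2.13457/(7.01873 × 6.92721) = 7.01873 + 0.0439029 = 7.06263 m along the plane.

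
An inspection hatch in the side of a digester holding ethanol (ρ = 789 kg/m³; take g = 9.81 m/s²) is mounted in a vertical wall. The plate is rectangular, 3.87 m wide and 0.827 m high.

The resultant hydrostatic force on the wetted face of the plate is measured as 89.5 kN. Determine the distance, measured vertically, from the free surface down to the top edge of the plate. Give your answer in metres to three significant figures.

d_top ≈ 3.20 m

γ = ρg = 789 × 9.81 / 1000 = 7.74009 kN/m³.
A = 3.87 × 0.827 = 3.20049 m².
From F = γ·h_c·A, the centroid depth is h_c = 89.5/(7.74009 × 3.20049) = 3.61294 m.
The centroid lies 0.827/2 = 0.4135 m below the top edge, so the top edge sits at h_top = 3.61294 − 0.4135 = 3.19944 m below the surface.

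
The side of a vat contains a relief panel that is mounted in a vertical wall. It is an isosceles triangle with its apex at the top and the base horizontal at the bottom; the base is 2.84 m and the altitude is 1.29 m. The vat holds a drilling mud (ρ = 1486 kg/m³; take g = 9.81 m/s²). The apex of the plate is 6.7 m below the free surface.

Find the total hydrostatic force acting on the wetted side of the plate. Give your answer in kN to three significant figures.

F ≈ 202 kN

γ = ρg = 1486 × 9.81 / 1000 = 14.57766 kN/m³.
With the apex up, the centroid sits 2h/3 = 2 × 1.29/3 = 0.86 m below the apex, so the centroid depth is h_c = 6.7 + 0.86 = 7.56 m.
A = ½ × 2.84 × 1.29 = 1.8318 m².
Resultant F = γ·h_c·A = 14.57766 × 7.56 × 1.8318 = 201.877 kN.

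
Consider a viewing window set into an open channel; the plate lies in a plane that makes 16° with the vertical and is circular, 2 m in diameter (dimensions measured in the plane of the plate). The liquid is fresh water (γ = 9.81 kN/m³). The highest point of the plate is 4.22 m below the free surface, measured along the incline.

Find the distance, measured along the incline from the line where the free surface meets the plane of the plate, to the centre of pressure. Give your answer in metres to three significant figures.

y_p = 5.27 m

γ = 9.81 kN/m³.
The plate makes 16° with the vertical, i.e. θ = 90° − 16° = 74° to the horizontal. Measuring y along the incline from the free-surface line, vertical depth h = y·sinθ with sinθ = 0.961262.
The centroid is at the centre, 1 m below the top of the plate, so y_c = 4.22 + 1 = 5.22 m and h_c = 5.22 × 0.961262 = 5.01779 m.
A = π(1)² = 3.14159 m².
Resultant F = γ·h_c·A = 9.81 × 5.01779 × 3.14159 = 154.643 kN.
I_c = πr⁴/4 = π × 1⁴/4 = 0.785398 m⁴.
Centre of pressure: y_p = y_c + I_c/(y_c·A) = 5.22 + 0.785398/(5.22 × 3.14159) = 5.22 + 0.0478928 = 5.26789 m along the plane.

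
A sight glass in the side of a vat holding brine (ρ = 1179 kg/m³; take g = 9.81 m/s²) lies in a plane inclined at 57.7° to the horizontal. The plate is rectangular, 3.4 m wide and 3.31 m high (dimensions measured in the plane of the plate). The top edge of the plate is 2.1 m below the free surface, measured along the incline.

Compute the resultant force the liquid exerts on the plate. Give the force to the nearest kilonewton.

F ≈ 413 kN

γ = ρg = 1179 × 9.81 / 1000 = 11.56599 kN/m³.
Let θ = 57.7° be the plate's angle to the horizontal; measure y along the incline from where the plane meets the free surface. Vertical depth h = y·sinθ with sinθ = 0.845262.
The centroid lies 3.31/2 = 1.655 m below the top edge, so y_c = 2.1 + 1.655 = 3.755 m and h_c = 3.755 × 0.845262 = 3.17396 m.
A = 3.4 × 3.31 = 11.254 m².
Resultant F = γ·h_c·A = 11.56599 × 3.17396 × 11.254 = 413.134 kN.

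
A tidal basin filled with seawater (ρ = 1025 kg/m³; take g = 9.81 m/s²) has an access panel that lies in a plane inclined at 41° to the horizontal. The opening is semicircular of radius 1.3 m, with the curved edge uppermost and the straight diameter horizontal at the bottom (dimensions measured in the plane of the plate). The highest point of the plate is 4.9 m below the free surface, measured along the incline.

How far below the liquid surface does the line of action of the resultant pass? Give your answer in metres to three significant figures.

h_p = 3.72 m

γ = ρg = 1025 × 9.81 / 1000 = 10.05525 kN/m³.
Let θ = 41° be the plate's angle to the horizontal; measure y along the incline from where the plane meets the free surface. Vertical depth h = y·sinθ with sinθ = 0.656059.
The centroid lies 4r/(3π) = 0.551737 m above the diameter, so r − 4r/(3π) = 1.3 − 0.551737 = 0.748263 m below the topmost point, so y_c = 4.9 + 0.748263 = 5.64826 m and h_c = 5.64826 × 0.656059 = 3.70559 m.
A = πr²/2 = π × 1.3²/2 = 2.65465 m².
Resultant F = γ·h_c·A = 10.05525 × 3.70559 × 2.65465 = 98.9139 kN.
I_c = (π/8 − 8/(9π))·r⁴ = 0.109757 × 1.3⁴ = 0.313477 m⁴.
Centre of pressure: y_p = y_c + I_c/(y_c·A) = 5.64826 + 0.313477/(5.64826 × 2.65465) = 5.64826 + 0.0209066 = 5.66917 m along the plane.
Vertically, h_p = y_p·sinθ = 5.66917 × 0.656059 = 3.71931 m.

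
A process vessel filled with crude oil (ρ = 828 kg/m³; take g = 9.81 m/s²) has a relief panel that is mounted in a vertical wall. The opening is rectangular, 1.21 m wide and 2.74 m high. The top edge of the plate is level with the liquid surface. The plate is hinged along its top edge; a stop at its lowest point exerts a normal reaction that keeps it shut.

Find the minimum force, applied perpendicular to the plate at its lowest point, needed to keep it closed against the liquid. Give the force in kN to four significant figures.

γ = ρg = 828 × 9.81 / 1000 = 8.12268 kN/m³.
The centroid lies 2.74/2 = 1.37 m below the top edge, so the centroid depth is h_c = 1.37 m.
A = 1.21 × 2.74 = 3.3154 m².
Resultant F = γ·h_c·A = 8.12268 × 1.37 × 3.3154 = 36.894 kN.
I_c = b·h³/12 = 1.21 × 2.74³/12 = 2.07422 m⁴.
Centre of pressure: y_p = y_c + I_c/(y_c·A) = 1.37 + 2.07422/(1.37 × 3.3154) = 1.37 + 0.456666 = 1.82667 m along the plane.
The resultant acts 1.37 + 0.456666 = 1.82667 m (along the plate) below the hinge at the top edge, so the moment about the hinge is M = F × 1.82667 = 36.894 × 1.82667 = 67.3932 kN·m.
A normal force at the bottom, 2.74 m from the hinge, must supply this moment: P = 67.3932/2.74 = 24.5961 kN.

P ≈ 24.60 kN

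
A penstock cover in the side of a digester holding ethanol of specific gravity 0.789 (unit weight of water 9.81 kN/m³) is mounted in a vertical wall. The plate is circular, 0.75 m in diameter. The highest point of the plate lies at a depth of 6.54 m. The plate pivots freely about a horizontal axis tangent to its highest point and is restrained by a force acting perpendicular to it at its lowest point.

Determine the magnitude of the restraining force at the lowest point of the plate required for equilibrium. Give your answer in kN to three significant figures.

P ≈ 12.0 kN

γ = 0.789 × 9.81 = 7.74009 kN/m³.
The centroid is at the centre, 0.375 m below the top of the plate, so the centroid depth is h_c = 6.54 + 0.375 = 6.915 m.
A = π(0.375)² = 0.441786 m².
Resultant F = γ·h_c·A = 7.74009 × 6.915 × 0.441786 = 23.6456 kN.
I_c = πr⁴/4 = π × 0.375⁴/4 = 0.0155316 m⁴.
Centre of pressure: y_p = y_c + I_c/(y_c·A) = 6.915 + 0.0155316/(6.915 × 0.441786) = 6.915 + 0.00508408 = 6.92008 m along the plane.
The resultant acts 0.375 + 0.00508408 = 0.380084 m (along the plate) below the hinge at the top edge, so the moment about the hinge is M = F × 0.380084 = 23.6456 × 0.380084 = 8.98731 kN·m.
A normal force at the bottom, 0.75 m from the hinge, must supply this moment: P = 8.98731/0.75 = 11.9831 kN.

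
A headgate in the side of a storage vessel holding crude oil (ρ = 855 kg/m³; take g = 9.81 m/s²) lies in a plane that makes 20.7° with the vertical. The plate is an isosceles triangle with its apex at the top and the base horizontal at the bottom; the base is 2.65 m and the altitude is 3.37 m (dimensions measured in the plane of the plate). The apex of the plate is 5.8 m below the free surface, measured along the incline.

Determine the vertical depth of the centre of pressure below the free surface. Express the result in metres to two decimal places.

γ = ρg = 855 × 9.81 / 1000 = 8.38755 kN/m³.
The plate makes 20.7° with the vertical, i.e. θ = 90° − 20.7° = 69.3° to the horizontal. Measuring y along the incline from the free-surface line, vertical depth h = y·sinθ with sinθ = 0.935444.
With the apex up, the centroid sits 2h/3 = 2 × 3.37/3 = 2.24667 m below the apex, so y_c = 5.8 + 2.24667 = 8.04667 m and h_c = 8.04667 × 0.935444 = 7.52721 m.
A = ½ × 2.65 × 3.37 = 4.46525 m².
Resultant F = γ·h_c·A = 8.38755 × 7.52721 × 4.46525 = 281.913 kN.
I_c = b·h³/36 = 2.65 × 3.37³/36 = 2.8173 m⁴.
Centre of pressure: y_p = y_c + I_c/(y_c·A) = 8.04667 + 2.8173/(8.04667 × 4.46525) = 8.04667 + 0.0784099 = 8.12508 m along the plane.
Vertically, h_p = y_p·sinθ = 8.12508 × 0.935444 = 7.60056 m.

h_p = 7.60 m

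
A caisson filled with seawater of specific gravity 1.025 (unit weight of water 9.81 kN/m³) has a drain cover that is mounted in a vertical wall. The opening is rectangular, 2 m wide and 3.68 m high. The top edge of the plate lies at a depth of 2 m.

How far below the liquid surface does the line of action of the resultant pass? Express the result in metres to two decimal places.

γ = 1.025 × 9.81 = 10.05525 kN/m³.
The centroid lies 3.68/2 = 1.84 m below the top edge, so the centroid depth is h_c = 2 + 1.84 = 3.84 m.
A = 2 × 3.68 = 7.36 m².
Resultant F = γ·h_c·A = 10.05525 × 3.84 × 7.36 = 284.185 kN.
I_c = b·h³/12 = 2 × 3.68³/12 = 8.30601 m⁴.
Centre of pressure: y_p = y_c + I_c/(y_c·A) = 3.84 + 8.30601/(3.84 × 7.36) = 3.84 + 0.293889 = 4.13389 m along the plane.

h_p = 4.13 m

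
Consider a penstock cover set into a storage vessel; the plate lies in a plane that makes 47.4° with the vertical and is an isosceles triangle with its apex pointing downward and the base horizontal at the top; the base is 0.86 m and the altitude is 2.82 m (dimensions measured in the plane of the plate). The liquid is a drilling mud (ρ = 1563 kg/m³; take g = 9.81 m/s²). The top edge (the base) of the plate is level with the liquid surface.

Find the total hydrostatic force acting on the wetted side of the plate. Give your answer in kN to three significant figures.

F ≈ 11.8 kN

γ = ρg = 1563 × 9.81 / 1000 = 15.33303 kN/m³.
The plate makes 47.4° with the vertical, i.e. θ = 90° − 47.4° = 42.6° to the horizontal. Measuring y along the incline from the free-surface line, vertical depth h = y·sinθ with sinθ = 0.676876.
With the apex down, the centroid sits h/3 = 2.82/3 = 0.94 m below the base (the top edge), so y_c = 0.94 m and h_c = 0.94 × 0.676876 = 0.636263 m.
A = ½ × 0.86 × 2.82 = 1.2126 m².
Resultant F = γ·h_c·A = 15.33303 × 0.636263 × 1.2126 = 11.8299 kN.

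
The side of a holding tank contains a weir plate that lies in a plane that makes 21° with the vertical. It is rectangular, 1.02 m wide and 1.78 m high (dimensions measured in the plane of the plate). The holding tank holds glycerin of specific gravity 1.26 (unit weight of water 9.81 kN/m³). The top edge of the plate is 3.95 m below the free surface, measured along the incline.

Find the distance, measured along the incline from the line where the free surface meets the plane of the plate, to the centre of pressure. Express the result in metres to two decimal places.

γ = 1.26 × 9.81 = 12.3606 kN/m³.
The plate makes 21° with the vertical, i.e. θ = 90° − 21° = 69° to the horizontal. Measuring y along the incline from the free-surface line, vertical depth h = y·sinθ with sinθ = 0.933580.
The centroid lies 1.78/2 = 0.89 m below the top edge, so y_c = 3.95 + 0.89 = 4.84 m and h_c = 4.84 × 0.933580 = 4.51853 m.
A = 1.02 × 1.78 = 1.8156 m².
Resultant F = γ·h_c·A = 12.3606 × 4.51853 × 1.8156 = 101.404 kN.
I_c = b·h³/12 = 1.02 × 1.78³/12 = 0.479379 m⁴.
Centre of pressure: y_p = y_c + I_c/(y_c·A) = 4.84 + 0.479379/(4.84 × 1.8156) = 4.84 + 0.0545524 = 4.89455 m along the plane.

y_p = 4.89 m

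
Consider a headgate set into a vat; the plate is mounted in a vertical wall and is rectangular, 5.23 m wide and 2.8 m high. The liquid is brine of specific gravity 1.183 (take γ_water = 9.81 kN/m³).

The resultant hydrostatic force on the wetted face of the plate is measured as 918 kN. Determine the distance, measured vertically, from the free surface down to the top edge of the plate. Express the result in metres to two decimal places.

γ = 1.183 × 9.81 = 11.60523 kN/m³.
A = 5.23 × 2.8 = 14.644 m².
From F = γ·h_c·A, the centroid depth is h_c = 918/(11.60523 × 14.644) = 5.40168 m.
The centroid lies 2.8/2 = 1.4 m below the top edge, so the top edge sits at h_top = 5.40168 − 1.4 = 4.00168 m below the surface.

d_top ≈ 4.00 m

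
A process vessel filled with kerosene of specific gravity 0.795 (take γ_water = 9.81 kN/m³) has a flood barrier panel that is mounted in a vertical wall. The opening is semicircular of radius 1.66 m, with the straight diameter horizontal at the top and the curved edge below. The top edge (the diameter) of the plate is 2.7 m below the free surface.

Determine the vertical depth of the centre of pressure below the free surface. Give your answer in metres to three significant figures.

γ = 0.795 × 9.81 = 7.79895 kN/m³.
The centroid of a semicircle lies 4r/(3π) = 0.704526 m from the diameter, here below the top edge, so the centroid depth is h_c = 2.7 + 0.704526 = 3.40453 m.
A = πr²/2 = π × 1.66²/2 = 4.32849 m².
Resultant F = γ·h_c·A = 7.79895 × 3.40453 × 4.32849 = 114.929 kN.
I_c = (π/8 − 8/(9π))·r⁴ = 0.109757 × 1.66⁴ = 0.833421 m⁴.
Centre of pressure: y_p = y_c + I_c/(y_c·A) = 3.40453 + 0.833421/(3.40453 × 4.32849) = 3.40453 + 0.056555 = 3.46108 m along the plane.

h_p = 3.46 m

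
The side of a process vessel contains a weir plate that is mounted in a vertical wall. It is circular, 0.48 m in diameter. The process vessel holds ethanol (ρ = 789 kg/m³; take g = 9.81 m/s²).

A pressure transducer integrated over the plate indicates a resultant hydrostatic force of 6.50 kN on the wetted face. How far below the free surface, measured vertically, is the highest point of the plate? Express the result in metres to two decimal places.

d_top ≈ 4.40 m

γ = ρg = 789 × 9.81 / 1000 = 7.74009 kN/m³.
A = π(0.24)² = 0.180956 m².
From F = γ·h_c·A, the centroid depth is h_c = 6.50/(7.74009 × 0.180956) = 4.64082 m.
The centroid is at the centre, 0.24 m below the top of the plate, so the highest point sits at h_top = 4.64082 − 0.24 = 4.40082 m below the surface.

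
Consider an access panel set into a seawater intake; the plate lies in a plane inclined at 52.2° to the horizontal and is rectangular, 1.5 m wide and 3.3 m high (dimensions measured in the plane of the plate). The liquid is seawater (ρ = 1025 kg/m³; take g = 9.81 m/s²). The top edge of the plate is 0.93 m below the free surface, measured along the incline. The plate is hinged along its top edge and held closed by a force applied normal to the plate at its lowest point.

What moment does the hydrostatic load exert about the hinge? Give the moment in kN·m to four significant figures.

M ≈ 203.1 kN·m

γ = ρg = 1025 × 9.81 / 1000 = 10.05525 kN/m³.
Let θ = 52.2° be the plate's angle to the horizontal; measure y along the incline from where the plane meets the free surface. Vertical depth h = y·sinθ with sinθ = 0.790155.
The centroid lies 3.3/2 = 1.65 m below the top edge, so y_c = 0.93 + 1.65 = 2.58 m and h_c = 2.58 × 0.790155 = 2.0386 m.
A = 1.5 × 3.3 = 4.95 m².
Resultant F = γ·h_c·A = 10.05525 × 2.0386 × 4.95 = 101.468 kN.
I_c = b·h³/12 = 1.5 × 3.3³/12 = 4.49212 m⁴.
Centre of pressure: y_p = y_c + I_c/(y_c·A) = 2.58 + 4.49212/(2.58 × 4.95) = 2.58 + 0.351744 = 2.93174 m along the plane.
The resultant acts 1.65 + 0.351744 = 2.00174 m (along the plate) below the hinge at the top edge, so the moment about the hinge is M = F × 2.00174 = 101.468 × 2.00174 = 203.113 kN·m.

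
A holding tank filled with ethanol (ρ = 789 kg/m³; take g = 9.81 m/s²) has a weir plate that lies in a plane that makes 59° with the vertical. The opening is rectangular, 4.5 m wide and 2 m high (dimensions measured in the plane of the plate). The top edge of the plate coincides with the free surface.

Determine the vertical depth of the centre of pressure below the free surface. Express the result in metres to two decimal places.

γ = ρg = 789 × 9.81 / 1000 = 7.74009 kN/m³.
The plate makes 59° with the vertical, i.e. θ = 90° − 59° = 31° to the horizontal. Measuring y along the incline from the free-surface line, vertical depth h = y·sinθ with sinθ = 0.515038.
The centroid lies 2/2 = 1 m below the top edge, so y_c = 1 m and h_c = 1 × 0.515038 = 0.515038 m.
A = 4.5 × 2 = 9 m².
Resultant F = γ·h_c·A = 7.74009 × 0.515038 × 9 = 35.878 kN.
I_c = b·h³/12 = 4.5 × 2³/12 = 3 m⁴.
Centre of pressure: y_p = y_c + I_c/(y_c·A) = 1 + 3/(1 × 9) = 1 + 0.333333 = 1.33333 m along the plane.
Vertically, h_p = y_p·sinθ = 1.33333 × 0.515038 = 0.686716 m.

h_p = 0.69 m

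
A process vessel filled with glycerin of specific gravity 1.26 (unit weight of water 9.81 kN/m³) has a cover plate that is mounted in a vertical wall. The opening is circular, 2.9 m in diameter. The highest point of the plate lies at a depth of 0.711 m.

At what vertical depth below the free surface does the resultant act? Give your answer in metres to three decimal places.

γ = 1.26 × 9.81 = 12.3606 kN/m³.
The centroid is at the centre, 1.45 m below the top of the plate, so the centroid depth is h_c = 0.711 + 1.45 = 2.161 m.
A = π(1.45)² = 6.6052 m².
Resultant F = γ·h_c·A = 12.3606 × 2.161 × 6.6052 = 176.433 kN.
I_c = πr⁴/4 = π × 1.45⁴/4 = 3.47186 m⁴.
Centre of pressure: y_p = y_c + I_c/(y_c·A) = 2.161 + 3.47186/(2.161 × 6.6052) = 2.161 + 0.243232 = 2.40423 m along the plane.

h_p = 2.404 m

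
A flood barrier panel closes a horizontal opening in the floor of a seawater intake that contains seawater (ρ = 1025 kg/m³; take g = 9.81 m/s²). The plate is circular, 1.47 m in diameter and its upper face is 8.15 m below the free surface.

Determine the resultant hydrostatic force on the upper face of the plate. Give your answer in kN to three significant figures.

γ = ρg = 1025 × 9.81 / 1000 = 10.05525 kN/m³.
The plate is horizontal, so pressure is uniform at p = γ·h = 10.05525 × 8.15 = 81.9503 kN/m².
A = π(0.735)² = 1.69717 m².
F = p·A = 81.9503 × 1.69717 = 139.084 kN.

F ≈ 139 kN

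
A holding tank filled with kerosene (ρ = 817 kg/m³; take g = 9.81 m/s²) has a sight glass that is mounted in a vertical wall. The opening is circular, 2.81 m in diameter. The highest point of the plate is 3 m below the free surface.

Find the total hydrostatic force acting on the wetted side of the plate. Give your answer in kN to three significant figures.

F ≈ 219 kN

γ = ρg = 817 × 9.81 / 1000 = 8.01477 kN/m³.
The centroid is at the centre, 1.405 m below the top of the plate, so the centroid depth is h_c = 3 + 1.405 = 4.405 m.
A = π(1.405)² = 6.20158 m².
Resultant F = γ·h_c·A = 8.01477 × 4.405 × 6.20158 = 218.947 kN.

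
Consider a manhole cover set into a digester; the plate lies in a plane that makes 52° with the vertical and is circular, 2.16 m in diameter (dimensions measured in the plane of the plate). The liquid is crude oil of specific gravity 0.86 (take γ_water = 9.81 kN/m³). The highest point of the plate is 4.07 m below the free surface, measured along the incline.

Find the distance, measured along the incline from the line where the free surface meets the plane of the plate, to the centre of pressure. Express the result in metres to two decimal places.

γ = 0.86 × 9.81 = 8.4366 kN/m³.
The plate makes 52° with the vertical, i.e. θ = 90° − 52° = 38° to the horizontal. Measuring y along the incline from the free-surface line, vertical depth h = y·sinθ with sinθ = 0.615661.
The centroid is at the centre, 1.08 m below the top of the plate, so y_c = 4.07 + 1.08 = 5.15 m and h_c = 5.15 × 0.615661 = 3.17065 m.
A = π(1.08)² = 3.66435 m².
Resultant F = γ·h_c·A = 8.4366 × 3.17065 × 3.66435 = 98.0196 kN.
I_c = πr⁴/4 = π × 1.08⁴/4 = 1.06853 m⁴.
Centre of pressure: y_p = y_c + I_c/(y_c·A) = 5.15 + 1.06853/(5.15 × 3.66435) = 5.15 + 0.0566217 = 5.20662 m along the plane.

y_p = 5.21 m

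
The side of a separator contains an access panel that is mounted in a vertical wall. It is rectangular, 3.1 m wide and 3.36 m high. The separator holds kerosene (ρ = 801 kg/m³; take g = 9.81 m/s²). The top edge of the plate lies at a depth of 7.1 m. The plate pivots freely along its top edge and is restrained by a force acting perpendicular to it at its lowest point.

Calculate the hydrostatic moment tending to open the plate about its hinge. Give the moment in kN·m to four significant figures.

γ = ρg = 801 × 9.81 / 1000 = 7.85781 kN/m³.
The centroid lies 3.36/2 = 1.68 m below the top edge, so the centroid depth is h_c = 7.1 + 1.68 = 8.78 m.
A = 3.1 × 3.36 = 10.416 m².
Resultant F = γ·h_c·A = 7.85781 × 8.78 × 10.416 = 718.616 kN.
I_c = b·h³/12 = 3.1 × 3.36³/12 = 9.79937 m⁴.
Centre of pressure: y_p = y_c + I_c/(y_c·A) = 8.78 + 9.79937/(8.78 × 10.416) = 8.78 + 0.107153 = 8.88715 m along the plane.
The resultant acts 1.68 + 0.107153 = 1.78715 m (along the plate) below the hinge at the top edge, so the moment about the hinge is M = F × 1.78715 = 718.616 × 1.78715 = 1284.27 kN·m.

M ≈ 1284 kN·m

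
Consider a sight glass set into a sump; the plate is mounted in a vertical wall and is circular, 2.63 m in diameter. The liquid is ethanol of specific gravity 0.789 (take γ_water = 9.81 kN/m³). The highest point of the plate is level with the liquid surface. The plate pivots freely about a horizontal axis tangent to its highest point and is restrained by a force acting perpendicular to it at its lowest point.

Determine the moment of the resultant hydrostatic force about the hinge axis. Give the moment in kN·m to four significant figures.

γ = 0.789 × 9.81 = 7.74009 kN/m³.
The centroid is at the centre, 1.315 m below the top of the plate, so the centroid depth is h_c = 1.315 m.
A = π(1.315)² = 5.43252 m².
Resultant F = γ·h_c·A = 7.74009 × 1.315 × 5.43252 = 55.2934 kN.
I_c = πr⁴/4 = π × 1.315⁴/4 = 2.34851 m⁴.
Centre of pressure: y_p = y_c + I_c/(y_c·A) = 1.315 + 2.34851/(1.315 × 5.43252) = 1.315 + 0.32875 = 1.64375 m along the plane.
The resultant acts 1.315 + 0.32875 = 1.64375 m (along the plate) below the hinge at the top edge, so the moment about the hinge is M = F × 1.64375 = 55.2934 × 1.64375 = 90.8885 kN·m.

M ≈ 90.89 kN·m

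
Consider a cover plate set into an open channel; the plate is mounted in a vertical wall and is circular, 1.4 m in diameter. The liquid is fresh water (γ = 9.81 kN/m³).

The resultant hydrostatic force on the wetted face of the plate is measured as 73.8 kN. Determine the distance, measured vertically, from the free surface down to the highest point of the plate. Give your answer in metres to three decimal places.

γ = 9.81 kN/m³.
A = π(0.7)² = 1.53938 m².
From F = γ·h_c·A, the centroid depth is h_c = 73.8/(9.81 × 1.53938) = 4.88699 m.
The centroid is at the centre, 0.7 m below the top of the plate, so the highest point sits at h_top = 4.88699 − 0.7 = 4.18699 m below the surface.

d_top ≈ 4.187 m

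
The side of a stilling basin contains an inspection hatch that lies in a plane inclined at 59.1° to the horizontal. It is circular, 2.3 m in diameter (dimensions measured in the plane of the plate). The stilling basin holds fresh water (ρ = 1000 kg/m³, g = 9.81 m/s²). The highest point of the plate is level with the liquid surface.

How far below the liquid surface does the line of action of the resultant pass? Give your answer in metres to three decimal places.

γ = ρg = 1000 × 9.81 = 9810 N/m³ = 9.81 kN/m³.
Let θ = 59.1° be the plate's angle to the horizontal; measure y along the incline from where the plane meets the free surface. Vertical depth h = y·sinθ with sinθ = 0.858065.
The centroid is at the centre, 1.15 m below the top of the plate, so y_c = 1.15 m and h_c = 1.15 × 0.858065 = 0.986775 m.
A = π(1.15)² = 4.15476 m².
Resultant F = γ·h_c·A = 9.81 × 0.986775 × 4.15476 = 40.2192 kN.
I_c = πr⁴/4 = π × 1.15⁴/4 = 1.37367 m⁴.
Centre of pressure: y_p = y_c + I_c/(y_c·A) = 1.15 + 1.37367/(1.15 × 4.15476) = 1.15 + 0.287501 = 1.4375 m along the plane.
Vertically, h_p = y_p·sinθ = 1.4375 × 0.858065 = 1.23347 m.

h_p = 1.233 m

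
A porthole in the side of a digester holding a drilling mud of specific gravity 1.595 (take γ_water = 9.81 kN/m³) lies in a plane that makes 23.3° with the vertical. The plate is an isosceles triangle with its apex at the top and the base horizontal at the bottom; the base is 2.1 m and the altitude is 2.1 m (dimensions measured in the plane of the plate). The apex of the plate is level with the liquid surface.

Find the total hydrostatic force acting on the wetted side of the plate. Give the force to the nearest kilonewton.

F ≈ 44 kN

γ = 1.595 × 9.81 = 15.64695 kN/m³.
The plate makes 23.3° with the vertical, i.e. θ = 90° − 23.3° = 66.7° to the horizontal. Measuring y along the incline from the free-surface line, vertical depth h = y·sinθ with sinθ = 0.918446.
With the apex up, the centroid sits 2h/3 = 2 × 2.1/3 = 1.4 m below the apex, so y_c = 1.4 m and h_c = 1.4 × 0.918446 = 1.28582 m.
A = ½ × 2.1 × 2.1 = 2.205 m².
Resultant F = γ·h_c·A = 15.64695 × 1.28582 × 2.205 = 44.3628 kN.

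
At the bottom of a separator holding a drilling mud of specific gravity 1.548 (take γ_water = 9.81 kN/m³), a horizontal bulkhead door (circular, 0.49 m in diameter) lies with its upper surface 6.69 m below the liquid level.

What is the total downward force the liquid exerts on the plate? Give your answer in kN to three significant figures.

F ≈ 19.2 kN

γ = 1.548 × 9.81 = 15.18588 kN/m³.
The plate is horizontal, so pressure is uniform at p = γ·h = 15.18588 × 6.69 = 101.594 kN/m².
A = π(0.245)² = 0.188574 m².
F = p·A = 101.594 × 0.188574 = 19.158 kN.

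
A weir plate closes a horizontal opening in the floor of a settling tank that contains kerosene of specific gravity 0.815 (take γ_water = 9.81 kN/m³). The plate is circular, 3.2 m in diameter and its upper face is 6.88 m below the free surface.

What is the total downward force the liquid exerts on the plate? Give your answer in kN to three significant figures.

F ≈ 442 kN

γ = 0.815 × 9.81 = 7.99515 kN/m³.
The plate is horizontal, so pressure is uniform at p = γ·h = 7.99515 × 6.88 = 55.0066 kN/m².
A = π(1.6)² = 8.04248 m².
F = p·A = 55.0066 × 8.04248 = 442.389 kN.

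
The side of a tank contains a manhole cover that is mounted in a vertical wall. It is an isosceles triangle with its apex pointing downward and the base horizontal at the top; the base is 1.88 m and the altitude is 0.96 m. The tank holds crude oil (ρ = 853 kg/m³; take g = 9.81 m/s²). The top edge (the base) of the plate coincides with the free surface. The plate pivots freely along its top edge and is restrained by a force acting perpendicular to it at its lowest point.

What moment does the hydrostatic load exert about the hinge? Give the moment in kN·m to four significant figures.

γ = ρg = 853 × 9.81 / 1000 = 8.36793 kN/m³.
With the apex down, the centroid sits h/3 = 0.96/3 = 0.32 m below the base (the top edge), so the centroid depth is h_c = 0.32 m.
A = ½ × 1.88 × 0.96 = 0.9024 m².
Resultant F = γ·h_c·A = 8.36793 × 0.32 × 0.9024 = 2.41639 kN.
I_c = b·h³/36 = 1.88 × 0.96³/36 = 0.0462029 m⁴.
Centre of pressure: y_p = y_c + I_c/(y_c·A) = 0.32 + 0.0462029/(0.32 × 0.9024) = 0.32 + 0.16 = 0.48 m along the plane.
The resultant acts 0.32 + 0.16 = 0.48 m (along the plate) below the hinge at the top edge, so the moment about the hinge is M = F × 0.48 = 2.41639 × 0.48 = 1.15987 kN·m.

M ≈ 1.160 kN·m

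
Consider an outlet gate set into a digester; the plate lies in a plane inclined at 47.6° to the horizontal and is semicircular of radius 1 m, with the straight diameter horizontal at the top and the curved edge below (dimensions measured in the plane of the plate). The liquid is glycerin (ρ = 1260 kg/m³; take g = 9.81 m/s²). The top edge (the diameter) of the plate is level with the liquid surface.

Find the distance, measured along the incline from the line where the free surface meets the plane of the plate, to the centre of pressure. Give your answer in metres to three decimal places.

γ = ρg = 1260 × 9.81 / 1000 = 12.3606 kN/m³.
Let θ = 47.6° be the plate's angle to the horizontal; measure y along the incline from where the plane meets the free surface. Vertical depth h = y·sinθ with sinθ = 0.738455.
The centroid of a semicircle lies 4r/(3π) = 0.424413 m from the diameter, here below the top edge, so y_c = 0.424413 m and h_c = 0.424413 × 0.738455 = 0.31341 m.
A = πr²/2 = π × 1²/2 = 1.5708 m².
Resultant F = γ·h_c·A = 12.3606 × 0.31341 × 1.5708 = 6.08518 kN.
I_c = (π/8 − 8/(9π))·r⁴ = 0.109757 × 1⁴ = 0.109757 m⁴.
Centre of pressure: y_p = y_c + I_c/(y_c·A) = 0.424413 + 0.109757/(0.424413 × 1.5708) = 0.424413 + 0.164635 = 0.589048 m along the plane.

y_p = 0.589 m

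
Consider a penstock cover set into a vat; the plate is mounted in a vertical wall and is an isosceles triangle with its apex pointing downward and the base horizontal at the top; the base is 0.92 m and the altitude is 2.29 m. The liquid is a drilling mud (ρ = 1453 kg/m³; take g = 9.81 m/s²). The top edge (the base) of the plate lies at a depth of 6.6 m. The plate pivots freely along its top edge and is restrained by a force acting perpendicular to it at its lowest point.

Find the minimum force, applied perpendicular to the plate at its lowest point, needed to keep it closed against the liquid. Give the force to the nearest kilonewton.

P ≈ 39 kN

γ = ρg = 1453 × 9.81 / 1000 = 14.25393 kN/m³.
With the apex down, the centroid sits h/3 = 2.29/3 = 0.763333 m below the base (the top edge), so the centroid depth is h_c = 6.6 + 0.763333 = 7.36333 m.
A = ½ × 0.92 × 2.29 = 1.0534 m².
Resultant F = γ·h_c·A = 14.25393 × 7.36333 × 1.0534 = 110.561 kN.
I_c = b·h³/36 = 0.92 × 2.29³/36 = 0.306896 m⁴.
Centre of pressure: y_p = y_c + I_c/(y_c·A) = 7.36333 + 0.306896/(7.36333 × 1.0534) = 7.36333 + 0.0395661 = 7.4029 m along the plane.
The resultant acts 0.763333 + 0.0395661 = 0.802899 m (along the plate) below the hinge at the top edge, so the moment about the hinge is M = F × 0.802899 = 110.561 × 0.802899 = 88.7693 kN·m.
A normal force at the bottom, 2.29 m from the hinge, must supply this moment: P = 88.7693/2.29 = 38.7639 kN.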